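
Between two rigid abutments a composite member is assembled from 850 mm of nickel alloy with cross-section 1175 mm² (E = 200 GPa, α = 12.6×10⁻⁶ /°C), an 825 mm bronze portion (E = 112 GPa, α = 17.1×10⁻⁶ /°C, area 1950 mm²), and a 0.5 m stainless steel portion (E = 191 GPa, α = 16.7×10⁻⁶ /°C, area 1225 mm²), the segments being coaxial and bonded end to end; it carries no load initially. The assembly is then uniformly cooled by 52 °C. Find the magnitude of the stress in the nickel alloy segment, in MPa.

If the supports were absent, the total length change would be Σ αᵢΔT Lᵢ = 12.6×10⁻⁶×52×850 + 17.1×10⁻⁶×52×825 + 16.7×10⁻⁶×52×500 = 1.725 mm.
The rigid supports impose zero overall length change; the single axial force P common to all segments must satisfy P Σ Lᵢ/(AᵢEᵢ) = δ_free.
Σ Lᵢ/(AᵢEᵢ) = 850/(1175×200×10³) + 825/(1950×112×10³) + 500/(1225×191×10³) = 9.531×10⁻⁶ mm/N.
So P = 1.725 / 9.531×10⁻⁶ = 180.9 kN, tensile.
σ_{nickel alloy} = P / A = 180900 / 1175 = 154 MPa.

σ ≈ 154 MPa (tensile)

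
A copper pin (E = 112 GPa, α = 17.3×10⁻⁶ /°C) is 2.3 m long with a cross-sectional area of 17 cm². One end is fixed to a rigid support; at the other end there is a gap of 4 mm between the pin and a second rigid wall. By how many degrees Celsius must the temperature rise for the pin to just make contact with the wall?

ΔT ≈ 101 °C

Contact occurs when the free expansion equals the gap: αΔT L = 4 mm.
ΔT = 4 / (17.3×10⁻⁶ × 2300) = 100.5 °C.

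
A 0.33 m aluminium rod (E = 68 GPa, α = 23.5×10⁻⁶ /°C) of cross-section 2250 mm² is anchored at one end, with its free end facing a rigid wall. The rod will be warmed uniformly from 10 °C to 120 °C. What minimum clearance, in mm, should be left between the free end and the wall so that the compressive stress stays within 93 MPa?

g ≈ 0.402 mm

With no wall the rod would lengthen by αΔT L = 23.5×10⁻⁶ × 110 × 330 = 0.853 mm.
At the allowable stress the elastic shortening the wall may impose is σL/E = 93 × 330 / (68×10³) = 0.4513 mm.
The gap must absorb the remainder: g_min = 0.853 − 0.4513 = 0.4017 mm.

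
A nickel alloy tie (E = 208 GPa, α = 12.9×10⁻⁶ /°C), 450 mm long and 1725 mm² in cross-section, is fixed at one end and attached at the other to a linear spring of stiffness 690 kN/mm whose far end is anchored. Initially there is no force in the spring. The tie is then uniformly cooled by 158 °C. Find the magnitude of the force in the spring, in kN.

P ≈ 339 kN

If the spring were absent the tie would shorten by αΔT L = 12.9×10⁻⁶ × 158 × 450 = 0.9172 mm.
With a force P in the spring, the elastic change of the tie is PL/(AE) and that of the spring is P/k; compatibility requires their sum to equal δ_free.
So P = δ_free / [L/(AE) + 1/k] = 0.9172 / [ 450/(1725×208×10³) + 1/(690×10³) ].
P = 0.9172 / 2.703×10⁻⁶ = 339300 N.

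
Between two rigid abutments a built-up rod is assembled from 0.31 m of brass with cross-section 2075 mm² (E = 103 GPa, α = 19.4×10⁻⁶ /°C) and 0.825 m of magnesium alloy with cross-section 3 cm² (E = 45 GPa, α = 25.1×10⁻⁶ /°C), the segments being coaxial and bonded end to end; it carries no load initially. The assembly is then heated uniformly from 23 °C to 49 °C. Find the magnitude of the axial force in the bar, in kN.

P ≈ 11.1 kN (compressive)

Free thermal expansion of the whole bar: Σ αᵢΔT Lᵢ = 19.4×10⁻⁶×26×310 + 25.1×10⁻⁶×26×825 = 0.6948 mm.
Since the ends are fixed, an axial force P builds up, equal in every segment, with P · Σ Lᵢ/(AᵢEᵢ) = δ_free.
The series flexibility is Σ Lᵢ/(AᵢEᵢ) = 310/(2075×103×10³) + 825/(300×45×10³) = 6.256×10⁻⁵ mm/N.
P = 0.6948 / 6.256×10⁻⁵ = 11110 N = 11.11 kN, compressive.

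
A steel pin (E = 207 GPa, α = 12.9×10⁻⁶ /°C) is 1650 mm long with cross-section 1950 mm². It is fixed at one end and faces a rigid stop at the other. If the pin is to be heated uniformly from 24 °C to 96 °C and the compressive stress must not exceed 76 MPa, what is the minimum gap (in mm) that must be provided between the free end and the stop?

With no wall the pin would lengthen by αΔT L = 12.9×10⁻⁶ × 72 × 1650 = 1.533 mm.
A stress of 76 MPa corresponds to the wall pushing the pin back by σL/E = 76×1650/(207×10³) = 0.6058 mm.
The gap must absorb the remainder: g_min = 1.533 − 0.6058 = 0.9267 mm.

g ≈ 0.927 mm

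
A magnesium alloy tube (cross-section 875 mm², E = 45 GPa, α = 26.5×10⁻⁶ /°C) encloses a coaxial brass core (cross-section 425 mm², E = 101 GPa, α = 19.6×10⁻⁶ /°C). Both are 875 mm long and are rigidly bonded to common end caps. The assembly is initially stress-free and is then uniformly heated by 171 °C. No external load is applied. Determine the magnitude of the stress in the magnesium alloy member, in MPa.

The magnesium alloy has the larger α, so on heating it would change length more than the brass if both were free. The rigid plates force a common final length, so the magnesium alloy is put into compression and the brass into tension, with equal and opposite forces P (no external load).
Equating the net (thermal + elastic) strains gives |α₁ − α₂|·ΔT = P·[1/(A₁E₁) + 1/(A₂E₂)].
|α₁ − α₂|·ΔT = 6.9×10⁻⁶ × 171 = 0.00118.
1/(A₁E₁) + 1/(A₂E₂) = 1/(875×45×10³) + 1/(425×101×10³) = 4.869×10⁻⁸ N⁻¹.
P = 0.00118 / 4.869×10⁻⁸ = 24230 N = 24.23 kN.
σ_{magnesium alloy} = P/A₁ = 24230/875 = 27.69 MPa, compressive.

σ ≈ 27.7 MPa (compressive)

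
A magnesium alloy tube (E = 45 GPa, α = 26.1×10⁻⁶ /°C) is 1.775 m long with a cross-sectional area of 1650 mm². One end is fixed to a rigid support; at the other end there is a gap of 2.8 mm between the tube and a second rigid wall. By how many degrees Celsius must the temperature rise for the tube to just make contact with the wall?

Contact occurs when the free expansion equals the gap: αΔT L = 2.8 mm.
ΔT = 2.8 / (26.1×10⁻⁶ × 1775) = 60.44 °C.

ΔT ≈ 60.4 °C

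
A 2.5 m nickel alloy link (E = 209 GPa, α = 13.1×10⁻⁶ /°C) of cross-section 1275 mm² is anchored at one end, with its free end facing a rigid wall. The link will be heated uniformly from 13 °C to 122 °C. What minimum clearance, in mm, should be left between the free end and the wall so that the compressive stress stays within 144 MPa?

g ≈ 1.85 mm

With no wall the link would lengthen by αΔT L = 13.1×10⁻⁶ × 109 × 2500 = 3.57 mm.
A stress of 144 MPa corresponds to the wall pushing the link back by σL/E = 144×2500/(209×10³) = 1.722 mm.
So the gap has to take up the difference, g_min = δ_free − σL/E = 3.57 − 1.722 = 1.847 mm.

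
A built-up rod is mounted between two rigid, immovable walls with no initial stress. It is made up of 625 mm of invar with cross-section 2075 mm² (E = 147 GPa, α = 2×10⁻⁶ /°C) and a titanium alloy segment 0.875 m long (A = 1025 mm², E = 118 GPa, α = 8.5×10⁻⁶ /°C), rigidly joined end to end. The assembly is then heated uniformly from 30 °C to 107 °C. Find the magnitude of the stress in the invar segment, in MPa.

With the walls removed the bar would change length by δ_free = Σ αᵢΔT Lᵢ = 2×10⁻⁶×77×625 + 8.5×10⁻⁶×77×875 = 0.6689 mm.
The rigid supports impose zero overall length change; the single axial force P common to all segments must satisfy P Σ Lᵢ/(AᵢEᵢ) = δ_free.
Σ Lᵢ/(AᵢEᵢ) = 625/(2075×147×10³) + 875/(1025×118×10³) = 9.283×10⁻⁶ mm/N.
P = 0.6689 / 9.283×10⁻⁶ = 72060 N = 72.06 kN, compressive.
σ_{invar} = P / A = 72060 / 2075 = 34.73 MPa.

σ ≈ 34.7 MPa (compressive)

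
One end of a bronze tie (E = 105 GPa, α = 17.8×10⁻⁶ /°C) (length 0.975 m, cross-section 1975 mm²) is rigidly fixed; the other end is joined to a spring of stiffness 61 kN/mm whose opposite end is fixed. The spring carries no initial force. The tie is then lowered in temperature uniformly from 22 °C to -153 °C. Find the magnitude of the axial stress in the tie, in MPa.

If the spring were absent the tie would shorten by αΔT L = 17.8×10⁻⁶ × 175 × 975 = 3.037 mm.
With a force P in the spring, the elastic change of the tie is PL/(AE) and that of the spring is P/k; compatibility requires their sum to equal δ_free.
P [ L/(AE) + 1/k ] = δ_free → P [ 975/(1975×105×10³) + 1/(61×10³) ] = 3.037.
P = 3.037 / 2.11×10⁻⁵ = 144000 N.
σ = P/A = 144000/1975 = 72.9 MPa.

σ ≈ 72.9 MPa (tensile)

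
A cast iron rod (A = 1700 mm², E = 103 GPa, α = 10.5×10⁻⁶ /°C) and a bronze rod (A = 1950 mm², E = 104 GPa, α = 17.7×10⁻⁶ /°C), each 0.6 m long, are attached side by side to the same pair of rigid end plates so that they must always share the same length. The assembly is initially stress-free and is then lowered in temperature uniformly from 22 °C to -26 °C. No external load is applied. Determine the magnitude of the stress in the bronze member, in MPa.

σ ≈ 16.7 MPa (tensile)

The bronze has the larger α, so on cooling it would change length more than the cast iron if both were free. The rigid plates force a common final length, so the bronze is put into tension and the cast iron into compression, with equal and opposite forces P (no external load).
Setting the final lengths equal and cancelling L: (α₁ − α₂)ΔT = P/(A₁E₁) + P/(A₂E₂).
|α₁ − α₂|·ΔT = 7.2×10⁻⁶ × 48 = 0.0003456.
1/(A₁E₁) + 1/(A₂E₂) = 1/(1700×103×10³) + 1/(1950×104×10³) = 1.064×10⁻⁸ N⁻¹.
P = 0.0003456 / 1.064×10⁻⁸ = 32480 N = 32.48 kN.
σ_{bronze} = P/A₂ = 32480/1950 = 16.65 MPa, tensile.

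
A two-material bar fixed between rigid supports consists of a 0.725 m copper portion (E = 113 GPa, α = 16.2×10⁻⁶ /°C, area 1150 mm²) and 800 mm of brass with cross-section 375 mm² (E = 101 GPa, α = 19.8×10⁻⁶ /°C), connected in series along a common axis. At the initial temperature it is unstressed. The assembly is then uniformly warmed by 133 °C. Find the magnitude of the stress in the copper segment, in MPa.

σ ≈ 119 MPa (compressive)

Free thermal expansion of the whole bar: Σ αᵢΔT Lᵢ = 16.2×10⁻⁶×133×725 + 19.8×10⁻⁶×133×800 = 3.669 mm.
The walls prevent any net length change, so an axial force P (same in every segment) develops. Compatibility: P · Σ Lᵢ/(AᵢEᵢ) = δ_free.
The series flexibility is Σ Lᵢ/(AᵢEᵢ) = 725/(1150×113×10³) + 800/(375×101×10³) = 2.67×10⁻⁵ mm/N.
Hence P = δ_free / Σ(L/AE) = 3.669/2.67×10⁻⁵ = 137.4 kN (compressive).
σ_{copper} = P / A = 137400 / 1150 = 119.5 MPa.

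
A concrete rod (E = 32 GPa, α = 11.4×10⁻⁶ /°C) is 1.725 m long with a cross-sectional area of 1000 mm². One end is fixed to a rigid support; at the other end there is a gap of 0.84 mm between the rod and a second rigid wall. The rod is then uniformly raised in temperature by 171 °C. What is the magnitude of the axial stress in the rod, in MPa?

Free thermal elongation = αΔT L = 11.4×10⁻⁶ × 171 × 1725 = 3.363 mm.
This exceeds the 0.84 mm gap, so the wall pushes back. The portion of expansion that must be recovered elastically is δ_free − gap = 3.363 − 0.84 = 2.523 mm.
Compatibility: PL/(AE) = 2.523 mm, so σ = P/A = E × (2.523/1725) = 46.8 MPa.

σ ≈ 46.8 MPa (compressive)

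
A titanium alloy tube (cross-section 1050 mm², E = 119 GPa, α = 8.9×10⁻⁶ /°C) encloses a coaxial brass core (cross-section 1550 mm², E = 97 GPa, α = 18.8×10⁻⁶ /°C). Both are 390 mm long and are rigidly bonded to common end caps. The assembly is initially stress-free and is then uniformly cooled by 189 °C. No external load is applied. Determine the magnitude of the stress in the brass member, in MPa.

σ ≈ 82.4 MPa (tensile)

Both members must finish at the same length. With the larger α, the brass tends to over-contract; the plates restrain it, putting the brass in tension and the titanium alloy in compression. With no external load the two internal forces are equal and opposite, magnitude P.
Compatibility of the two members (thermal + elastic change equal): (α₁ − α₂)ΔT = P·[1/(A₁E₁) + 1/(A₂E₂)].
|α₁ − α₂|·ΔT = 9.9×10⁻⁶ × 189 = 0.001871.
1/(A₁E₁) + 1/(A₂E₂) = 1/(1050×119×10³) + 1/(1550×97×10³) = 1.465×10⁻⁸ N⁻¹.
So P = 0.001871 / 1.465×10⁻⁸ = 127.7 kN.
σ_{brass} = P/A₂ = 127700/1550 = 82.38 MPa, tensile.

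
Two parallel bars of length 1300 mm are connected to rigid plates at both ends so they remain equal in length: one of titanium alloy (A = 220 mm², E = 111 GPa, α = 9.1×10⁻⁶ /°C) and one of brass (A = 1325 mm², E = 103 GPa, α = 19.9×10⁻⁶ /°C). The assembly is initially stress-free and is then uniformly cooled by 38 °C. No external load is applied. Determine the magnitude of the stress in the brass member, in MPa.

The brass has the larger α, so on cooling it would change length more than the titanium alloy if both were free. The rigid plates force a common final length, so the brass is put into tension and the titanium alloy into compression, with equal and opposite forces P (no external load).
Compatibility of the two members (thermal + elastic change equal): (α₁ − α₂)ΔT = P·[1/(A₁E₁) + 1/(A₂E₂)].
|α₁ − α₂|·ΔT = 10.8×10⁻⁶ × 38 = 0.0004104.
1/(A₁E₁) + 1/(A₂E₂) = 1/(220×111×10³) + 1/(1325×103×10³) = 4.828×10⁻⁸ N⁻¹.
So P = 0.0004104 / 4.828×10⁻⁸ = 8.501 kN.
σ_{brass} = P/A₂ = 8501/1325 = 6.416 MPa, tensile.

σ ≈ 6.42 MPa (tensile)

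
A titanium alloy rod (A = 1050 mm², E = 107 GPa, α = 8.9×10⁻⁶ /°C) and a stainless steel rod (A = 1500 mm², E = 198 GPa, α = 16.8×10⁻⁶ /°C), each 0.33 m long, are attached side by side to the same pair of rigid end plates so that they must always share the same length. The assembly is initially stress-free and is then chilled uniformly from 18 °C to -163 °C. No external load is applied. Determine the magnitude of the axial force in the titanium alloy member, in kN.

P ≈ 117 kN (compressive in the titanium alloy)

Both members must finish at the same length. With the larger α, the stainless steel tends to over-contract; the plates restrain it, putting the stainless steel in tension and the titanium alloy in compression. With no external load the two internal forces are equal and opposite, magnitude P.
Setting the final lengths equal and cancelling L: (α₁ − α₂)ΔT = P/(A₁E₁) + P/(A₂E₂).
|α₁ − α₂|·ΔT = 7.9×10⁻⁶ × 181 = 0.00143.
1/(A₁E₁) + 1/(A₂E₂) = 1/(1050×107×10³) + 1/(1500×198×10³) = 1.227×10⁻⁸ N⁻¹.
P = 0.00143 / 1.227×10⁻⁸ = 116600 N = 116.6 kN.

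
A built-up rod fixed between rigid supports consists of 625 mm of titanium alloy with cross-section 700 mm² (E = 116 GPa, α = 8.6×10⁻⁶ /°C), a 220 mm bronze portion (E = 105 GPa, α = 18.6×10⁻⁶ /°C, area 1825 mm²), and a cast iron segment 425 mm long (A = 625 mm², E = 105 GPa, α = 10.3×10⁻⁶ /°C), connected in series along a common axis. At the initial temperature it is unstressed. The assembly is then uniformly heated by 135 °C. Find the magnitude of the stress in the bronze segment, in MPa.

σ ≈ 66.8 MPa (compressive)

If the supports were absent, the total length change would be Σ αᵢΔT Lᵢ = 8.6×10⁻⁶×135×625 + 18.6×10⁻⁶×135×220 + 10.3×10⁻⁶×135×425 = 1.869 mm.
The rigid supports impose zero overall length change; the single axial force P common to all segments must satisfy P Σ Lᵢ/(AᵢEᵢ) = δ_free.
The series flexibility is Σ Lᵢ/(AᵢEᵢ) = 625/(700×116×10³) + 220/(1825×105×10³) + 425/(625×105×10³) = 1.532×10⁻⁵ mm/N.
Hence P = δ_free / Σ(L/AE) = 1.869/1.532×10⁻⁵ = 122 kN (compressive).
σ_{bronze} = P / A = 122000 / 1825 = 66.84 MPa.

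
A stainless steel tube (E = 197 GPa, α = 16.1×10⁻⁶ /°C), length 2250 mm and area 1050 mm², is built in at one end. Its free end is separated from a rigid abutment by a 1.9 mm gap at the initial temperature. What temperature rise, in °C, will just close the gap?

ΔT ≈ 52.4 °C

Contact occurs when the free expansion equals the gap: αΔT L = 1.9 mm.
ΔT = 1.9 / (16.1×10⁻⁶ × 2250) = 52.45 °C.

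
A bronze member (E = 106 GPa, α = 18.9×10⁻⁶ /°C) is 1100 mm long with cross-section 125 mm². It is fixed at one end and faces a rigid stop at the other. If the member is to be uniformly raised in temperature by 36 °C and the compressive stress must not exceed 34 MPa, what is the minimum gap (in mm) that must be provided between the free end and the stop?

g ≈ 0.396 mm

Free expansion if unrestrained: δ_free = αΔT L = 18.9×10⁻⁶ × 36 × 1100 = 0.7484 mm.
A stress of 34 MPa corresponds to the wall pushing the member back by σL/E = 34×1100/(106×10³) = 0.3528 mm.
The gap must absorb the remainder: g_min = 0.7484 − 0.3528 = 0.3956 mm.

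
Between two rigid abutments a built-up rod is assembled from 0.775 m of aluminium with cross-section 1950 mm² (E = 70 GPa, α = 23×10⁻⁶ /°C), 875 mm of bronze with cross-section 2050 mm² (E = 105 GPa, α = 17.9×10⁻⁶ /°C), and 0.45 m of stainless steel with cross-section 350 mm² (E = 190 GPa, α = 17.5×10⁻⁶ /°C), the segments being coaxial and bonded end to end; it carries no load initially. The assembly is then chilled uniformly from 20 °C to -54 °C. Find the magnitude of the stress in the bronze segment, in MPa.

With the walls removed the bar would change length by δ_free = Σ αᵢΔT Lᵢ = 23×10⁻⁶×74×775 + 17.9×10⁻⁶×74×875 + 17.5×10⁻⁶×74×450 = 3.061 mm.
Since the ends are fixed, an axial force P builds up, equal in every segment, with P · Σ Lᵢ/(AᵢEᵢ) = δ_free.
Σ Lᵢ/(AᵢEᵢ) = 775/(1950×70×10³) + 875/(2050×105×10³) + 450/(350×190×10³) = 1.651×10⁻⁵ mm/N.
Hence P = δ_free / Σ(L/AE) = 3.061/1.651×10⁻⁵ = 185.4 kN (tensile).
σ_{bronze} = P / A = 185400 / 2050 = 90.44 MPa.

σ ≈ 90.4 MPa (tensile)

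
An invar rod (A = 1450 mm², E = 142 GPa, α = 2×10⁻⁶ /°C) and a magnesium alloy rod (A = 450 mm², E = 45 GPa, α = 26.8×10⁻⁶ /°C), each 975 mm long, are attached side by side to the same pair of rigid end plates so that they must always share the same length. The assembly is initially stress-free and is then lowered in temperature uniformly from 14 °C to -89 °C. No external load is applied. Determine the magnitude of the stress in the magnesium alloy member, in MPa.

Equilibrium of a rigid end plate with no external load gives equal and opposite internal forces ±P in the two members. Since α_{magnesium alloy} > α_{invar}, cooling drives the magnesium alloy into tension and the invar into compression.
Equating the net (thermal + elastic) strains gives |α₁ − α₂|·ΔT = P·[1/(A₁E₁) + 1/(A₂E₂)].
|α₁ − α₂|·ΔT = 24.8×10⁻⁶ × 103 = 0.002554.
1/(A₁E₁) + 1/(A₂E₂) = 1/(1450×142×10³) + 1/(450×45×10³) = 5.424×10⁻⁸ N⁻¹.
So P = 0.002554 / 5.424×10⁻⁸ = 47.09 kN.
σ_{magnesium alloy} = P/A₂ = 47090/450 = 104.7 MPa, tensile.

σ ≈ 105 MPa (tensile)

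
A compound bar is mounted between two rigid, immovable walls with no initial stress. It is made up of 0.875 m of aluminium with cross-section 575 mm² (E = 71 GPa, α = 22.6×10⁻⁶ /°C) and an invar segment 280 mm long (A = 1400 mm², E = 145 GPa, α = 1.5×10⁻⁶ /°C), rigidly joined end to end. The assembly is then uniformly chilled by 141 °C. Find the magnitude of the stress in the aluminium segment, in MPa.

σ ≈ 217 MPa (tensile)

With the walls removed the bar would change length by δ_free = Σ αᵢΔT Lᵢ = 22.6×10⁻⁶×141×875 + 1.5×10⁻⁶×141×280 = 2.847 mm.
The rigid supports impose zero overall length change; the single axial force P common to all segments must satisfy P Σ Lᵢ/(AᵢEᵢ) = δ_free.
The series flexibility is Σ Lᵢ/(AᵢEᵢ) = 875/(575×71×10³) + 280/(1400×145×10³) = 2.281×10⁻⁵ mm/N.
P = 2.847 / 2.281×10⁻⁵ = 124800 N = 124.8 kN, tensile.
σ_{aluminium} = P / A = 124800 / 575 = 217.1 MPa.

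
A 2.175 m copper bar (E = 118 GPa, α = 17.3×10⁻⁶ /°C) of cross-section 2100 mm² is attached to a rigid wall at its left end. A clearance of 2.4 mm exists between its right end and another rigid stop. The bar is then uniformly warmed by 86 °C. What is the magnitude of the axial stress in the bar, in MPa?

Unrestrained expansion: δ_free = αΔT L = 17.3×10⁻⁶ × 86 × 2175 = 3.236 mm.
After closing the 2.4 mm clearance, 3.236 − 2.4 = 0.836 mm of expansion remains to be suppressed by the wall.
That suppressed elongation corresponds to σ = E·Δ/L = 118×10³ × 0.836/2175 = 45.35 MPa.

σ ≈ 45.4 MPa (compressive)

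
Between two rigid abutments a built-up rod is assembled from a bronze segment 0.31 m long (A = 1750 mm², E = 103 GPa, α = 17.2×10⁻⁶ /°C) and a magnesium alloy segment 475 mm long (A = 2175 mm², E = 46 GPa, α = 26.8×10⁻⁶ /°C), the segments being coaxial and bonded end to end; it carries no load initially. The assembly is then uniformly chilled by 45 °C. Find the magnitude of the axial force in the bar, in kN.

P ≈ 126 kN (tensile)

With the walls removed the bar would change length by δ_free = Σ αᵢΔT Lᵢ = 17.2×10⁻⁶×45×310 + 26.8×10⁻⁶×45×475 = 0.8128 mm.
The rigid supports impose zero overall length change; the single axial force P common to all segments must satisfy P Σ Lᵢ/(AᵢEᵢ) = δ_free.
Σ Lᵢ/(AᵢEᵢ) = 310/(1750×103×10³) + 475/(2175×46×10³) = 6.467×10⁻⁶ mm/N.
P = 0.8128 / 6.467×10⁻⁶ = 125700 N = 125.7 kN, tensile.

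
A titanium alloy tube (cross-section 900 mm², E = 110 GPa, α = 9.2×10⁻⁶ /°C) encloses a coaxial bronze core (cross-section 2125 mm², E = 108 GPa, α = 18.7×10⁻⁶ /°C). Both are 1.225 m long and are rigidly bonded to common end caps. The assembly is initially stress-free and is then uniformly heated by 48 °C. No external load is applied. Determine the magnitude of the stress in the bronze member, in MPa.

Equilibrium of a rigid end plate with no external load gives equal and opposite internal forces ±P in the two members. Since α_{bronze} > α_{titanium alloy}, heating drives the bronze into compression and the titanium alloy into tension.
Compatibility of the two members (thermal + elastic change equal): (α₁ − α₂)ΔT = P·[1/(A₁E₁) + 1/(A₂E₂)].
|α₁ − α₂|·ΔT = 9.5×10⁻⁶ × 48 = 0.000456.
1/(A₁E₁) + 1/(A₂E₂) = 1/(900×110×10³) + 1/(2125×108×10³) = 1.446×10⁻⁸ N⁻¹.
P = 0.000456 / 1.446×10⁻⁸ = 31540 N = 31.54 kN.
σ_{bronze} = P/A₂ = 31540/2125 = 14.84 MPa, compressive.

σ ≈ 14.8 MPa (compressive)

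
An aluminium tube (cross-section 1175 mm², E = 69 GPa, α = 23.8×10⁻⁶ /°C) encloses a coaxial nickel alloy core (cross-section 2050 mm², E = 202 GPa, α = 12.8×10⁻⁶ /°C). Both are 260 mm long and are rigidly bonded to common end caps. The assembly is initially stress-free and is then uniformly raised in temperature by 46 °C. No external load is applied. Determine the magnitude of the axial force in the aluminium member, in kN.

P ≈ 34.3 kN (compressive in the aluminium)

Both members must finish at the same length. With the larger α, the aluminium tends to over-expand; the plates restrain it, putting the aluminium in compression and the nickel alloy in tension. With no external load the two internal forces are equal and opposite, magnitude P.
Equating the net (thermal + elastic) strains gives |α₁ − α₂|·ΔT = P·[1/(A₁E₁) + 1/(A₂E₂)].
|α₁ − α₂|·ΔT = 11×10⁻⁶ × 46 = 0.000506.
1/(A₁E₁) + 1/(A₂E₂) = 1/(1175×69×10³) + 1/(2050×202×10³) = 1.475×10⁻⁸ N⁻¹.
P = 0.000506 / 1.475×10⁻⁸ = 34310 N = 34.31 kN.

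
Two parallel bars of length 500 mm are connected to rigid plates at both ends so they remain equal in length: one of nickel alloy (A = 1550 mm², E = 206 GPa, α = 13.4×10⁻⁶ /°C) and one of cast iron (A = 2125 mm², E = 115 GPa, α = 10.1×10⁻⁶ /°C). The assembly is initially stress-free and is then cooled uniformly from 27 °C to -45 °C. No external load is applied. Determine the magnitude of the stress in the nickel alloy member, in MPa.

Equilibrium of a rigid end plate with no external load gives equal and opposite internal forces ±P in the two members. Since α_{nickel alloy} > α_{cast iron}, cooling drives the nickel alloy into tension and the cast iron into compression.
Setting the final lengths equal and cancelling L: (α₁ − α₂)ΔT = P/(A₁E₁) + P/(A₂E₂).
|α₁ − α₂|·ΔT = 3.3×10⁻⁶ × 72 = 0.0002376.
1/(A₁E₁) + 1/(A₂E₂) = 1/(1550×206×10³) + 1/(2125×115×10³) = 7.224×10⁻⁹ N⁻¹.
So P = 0.0002376 / 7.224×10⁻⁹ = 32.89 kN.
σ_{nickel alloy} = P/A₁ = 32890/1550 = 21.22 MPa, tensile.

σ ≈ 21.2 MPa (tensile)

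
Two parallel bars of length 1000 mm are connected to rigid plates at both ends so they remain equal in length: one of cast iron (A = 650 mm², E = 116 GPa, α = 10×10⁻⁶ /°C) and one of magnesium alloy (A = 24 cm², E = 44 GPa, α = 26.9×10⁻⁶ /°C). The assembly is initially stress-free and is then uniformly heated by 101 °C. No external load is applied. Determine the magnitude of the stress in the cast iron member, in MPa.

Both members must finish at the same length. With the larger α, the magnesium alloy tends to over-expand; the plates restrain it, putting the magnesium alloy in compression and the cast iron in tension. With no external load the two internal forces are equal and opposite, magnitude P.
Setting the final lengths equal and cancelling L: (α₁ − α₂)ΔT = P/(A₁E₁) + P/(A₂E₂).
|α₁ − α₂|·ΔT = 16.9×10⁻⁶ × 101 = 0.001707.
1/(A₁E₁) + 1/(A₂E₂) = 1/(650×116×10³) + 1/(2400×44×10³) = 2.273×10⁻⁸ N⁻¹.
So P = 0.001707 / 2.273×10⁻⁸ = 75.09 kN.
σ_{cast iron} = P/A₁ = 75090/650 = 115.5 MPa, tensile.

σ ≈ 116 MPa (tensile)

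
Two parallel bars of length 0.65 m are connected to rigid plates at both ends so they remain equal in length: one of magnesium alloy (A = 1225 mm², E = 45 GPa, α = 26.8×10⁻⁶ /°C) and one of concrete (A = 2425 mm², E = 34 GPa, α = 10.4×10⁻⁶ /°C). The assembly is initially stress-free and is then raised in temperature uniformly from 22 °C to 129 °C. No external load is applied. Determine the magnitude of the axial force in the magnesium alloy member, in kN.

Both members must finish at the same length. With the larger α, the magnesium alloy tends to over-expand; the plates restrain it, putting the magnesium alloy in compression and the concrete in tension. With no external load the two internal forces are equal and opposite, magnitude P.
Compatibility of the two members (thermal + elastic change equal): (α₁ − α₂)ΔT = P·[1/(A₁E₁) + 1/(A₂E₂)].
|α₁ − α₂|·ΔT = 16.4×10⁻⁶ × 107 = 0.001755.
1/(A₁E₁) + 1/(A₂E₂) = 1/(1225×45×10³) + 1/(2425×34×10³) = 3.027×10⁻⁸ N⁻¹.
P = 0.001755 / 3.027×10⁻⁸ = 57970 N = 57.97 kN.

P ≈ 58 kN (compressive in the magnesium alloy)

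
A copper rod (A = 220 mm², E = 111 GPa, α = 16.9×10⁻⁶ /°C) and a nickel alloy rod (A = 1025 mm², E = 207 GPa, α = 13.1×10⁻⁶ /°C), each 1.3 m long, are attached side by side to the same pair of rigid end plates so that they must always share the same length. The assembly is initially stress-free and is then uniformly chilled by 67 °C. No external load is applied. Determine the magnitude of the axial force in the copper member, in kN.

P ≈ 5.58 kN (tensile in the copper)

Equilibrium of a rigid end plate with no external load gives equal and opposite internal forces ±P in the two members. Since α_{copper} > α_{nickel alloy}, cooling drives the copper into tension and the nickel alloy into compression.
Equating the net (thermal + elastic) strains gives |α₁ − α₂|·ΔT = P·[1/(A₁E₁) + 1/(A₂E₂)].
|α₁ − α₂|·ΔT = 3.8×10⁻⁶ × 67 = 0.0002546.
1/(A₁E₁) + 1/(A₂E₂) = 1/(220×111×10³) + 1/(1025×207×10³) = 4.566×10⁻⁸ N⁻¹.
So P = 0.0002546 / 4.566×10⁻⁸ = 5.576 kN.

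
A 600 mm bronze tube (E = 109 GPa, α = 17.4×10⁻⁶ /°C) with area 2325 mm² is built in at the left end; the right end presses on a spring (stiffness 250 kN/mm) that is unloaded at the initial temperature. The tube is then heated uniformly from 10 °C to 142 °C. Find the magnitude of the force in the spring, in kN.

The unrestrained thermal change is αΔT L = 17.4×10⁻⁶ × 132 × 600 = 1.378 mm.
With a force P in the spring, the elastic change of the tube is PL/(AE) and that of the spring is P/k; compatibility requires their sum to equal δ_free.
So P = δ_free / [L/(AE) + 1/k] = 1.378 / [ 600/(2325×109×10³) + 1/(250×10³) ].
P = 1.378 / 6.368×10⁻⁶ = 216400 N.

P ≈ 216 kN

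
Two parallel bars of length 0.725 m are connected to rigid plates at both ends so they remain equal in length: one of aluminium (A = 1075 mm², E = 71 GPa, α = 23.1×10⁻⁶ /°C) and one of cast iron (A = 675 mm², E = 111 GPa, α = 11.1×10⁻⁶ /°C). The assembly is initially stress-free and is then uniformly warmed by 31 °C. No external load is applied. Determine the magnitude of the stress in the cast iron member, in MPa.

σ ≈ 20.8 MPa (tensile)

The aluminium has the larger α, so on heating it would change length more than the cast iron if both were free. The rigid plates force a common final length, so the aluminium is put into compression and the cast iron into tension, with equal and opposite forces P (no external load).
Setting the final lengths equal and cancelling L: (α₁ − α₂)ΔT = P/(A₁E₁) + P/(A₂E₂).
|α₁ − α₂|·ΔT = 12×10⁻⁶ × 31 = 0.000372.
1/(A₁E₁) + 1/(A₂E₂) = 1/(1075×71×10³) + 1/(675×111×10³) = 2.645×10⁻⁸ N⁻¹.
P = 0.000372 / 2.645×10⁻⁸ = 14070 N = 14.07 kN.
σ_{cast iron} = P/A₂ = 14070/675 = 20.84 MPa, tensile.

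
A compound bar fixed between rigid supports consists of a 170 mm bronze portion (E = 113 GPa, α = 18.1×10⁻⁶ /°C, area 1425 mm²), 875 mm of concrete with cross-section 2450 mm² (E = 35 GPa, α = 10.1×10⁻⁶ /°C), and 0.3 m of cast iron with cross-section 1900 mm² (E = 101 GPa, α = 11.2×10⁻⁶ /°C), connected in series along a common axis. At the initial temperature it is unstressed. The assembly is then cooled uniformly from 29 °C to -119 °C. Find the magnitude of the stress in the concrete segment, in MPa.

σ ≈ 72 MPa (tensile)

With the walls removed the bar would change length by δ_free = Σ αᵢΔT Lᵢ = 18.1×10⁻⁶×148×170 + 10.1×10⁻⁶×148×875 + 11.2×10⁻⁶×148×300 = 2.261 mm.
The rigid supports impose zero overall length change; the single axial force P common to all segments must satisfy P Σ Lᵢ/(AᵢEᵢ) = δ_free.
Σ Lᵢ/(AᵢEᵢ) = 170/(1425×113×10³) + 875/(2450×35×10³) + 300/(1900×101×10³) = 1.282×10⁻⁵ mm/N.
So P = 2.261 / 1.282×10⁻⁵ = 176.3 kN, tensile.
σ_{concrete} = P / A = 176300 / 2450 = 71.96 MPa.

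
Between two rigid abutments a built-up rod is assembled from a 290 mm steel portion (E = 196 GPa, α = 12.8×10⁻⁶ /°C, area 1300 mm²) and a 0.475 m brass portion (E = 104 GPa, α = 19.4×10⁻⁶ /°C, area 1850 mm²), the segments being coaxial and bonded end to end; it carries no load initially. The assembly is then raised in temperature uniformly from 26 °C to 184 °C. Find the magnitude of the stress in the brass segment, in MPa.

σ ≈ 306 MPa (compressive)

Free thermal expansion of the whole bar: Σ αᵢΔT Lᵢ = 12.8×10⁻⁶×158×290 + 19.4×10⁻⁶×158×475 = 2.042 mm.
The rigid supports impose zero overall length change; the single axial force P common to all segments must satisfy P Σ Lᵢ/(AᵢEᵢ) = δ_free.
Σ Lᵢ/(AᵢEᵢ) = 290/(1300×196×10³) + 475/(1850×104×10³) = 3.607×10⁻⁶ mm/N.
Hence P = δ_free / Σ(L/AE) = 2.042/3.607×10⁻⁶ = 566.3 kN (compressive).
σ_{brass} = P / A = 566300 / 1850 = 306.1 MPa.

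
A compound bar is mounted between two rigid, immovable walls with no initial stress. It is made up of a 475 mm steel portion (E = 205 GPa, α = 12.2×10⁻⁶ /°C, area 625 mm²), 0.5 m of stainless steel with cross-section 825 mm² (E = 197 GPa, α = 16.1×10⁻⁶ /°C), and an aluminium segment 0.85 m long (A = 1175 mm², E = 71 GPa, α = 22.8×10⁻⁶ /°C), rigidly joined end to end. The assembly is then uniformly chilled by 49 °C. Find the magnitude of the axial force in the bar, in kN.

With the walls removed the bar would change length by δ_free = Σ αᵢΔT Lᵢ = 12.2×10⁻⁶×49×475 + 16.1×10⁻⁶×49×500 + 22.8×10⁻⁶×49×850 = 1.628 mm.
Since the ends are fixed, an axial force P builds up, equal in every segment, with P · Σ Lᵢ/(AᵢEᵢ) = δ_free.
Σ Lᵢ/(AᵢEᵢ) = 475/(625×205×10³) + 500/(825×197×10³) + 850/(1175×71×10³) = 1.697×10⁻⁵ mm/N.
P = 1.628 / 1.697×10⁻⁵ = 95920 N = 95.92 kN, tensile.

P ≈ 95.9 kN (tensile)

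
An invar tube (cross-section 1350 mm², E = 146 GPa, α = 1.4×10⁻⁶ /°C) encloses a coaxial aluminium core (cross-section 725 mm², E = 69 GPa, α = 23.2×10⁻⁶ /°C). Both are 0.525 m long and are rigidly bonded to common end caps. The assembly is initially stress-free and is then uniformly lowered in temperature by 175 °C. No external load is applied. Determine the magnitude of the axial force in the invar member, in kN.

Both members must finish at the same length. With the larger α, the aluminium tends to over-contract; the plates restrain it, putting the aluminium in tension and the invar in compression. With no external load the two internal forces are equal and opposite, magnitude P.
Compatibility of the two members (thermal + elastic change equal): (α₁ − α₂)ΔT = P·[1/(A₁E₁) + 1/(A₂E₂)].
|α₁ − α₂|·ΔT = 21.8×10⁻⁶ × 175 = 0.003815.
1/(A₁E₁) + 1/(A₂E₂) = 1/(1350×146×10³) + 1/(725×69×10³) = 2.506×10⁻⁸ N⁻¹.
P = 0.003815 / 2.506×10⁻⁸ = 152200 N = 152.2 kN.

P ≈ 152 kN (compressive in the invar)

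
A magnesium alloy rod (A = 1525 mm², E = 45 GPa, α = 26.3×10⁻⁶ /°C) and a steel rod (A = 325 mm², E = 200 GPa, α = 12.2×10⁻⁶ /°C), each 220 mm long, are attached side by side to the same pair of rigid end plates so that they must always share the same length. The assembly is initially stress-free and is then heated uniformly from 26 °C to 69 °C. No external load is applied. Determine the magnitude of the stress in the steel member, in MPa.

Both members must finish at the same length. With the larger α, the magnesium alloy tends to over-expand; the plates restrain it, putting the magnesium alloy in compression and the steel in tension. With no external load the two internal forces are equal and opposite, magnitude P.
Setting the final lengths equal and cancelling L: (α₁ − α₂)ΔT = P/(A₁E₁) + P/(A₂E₂).
|α₁ − α₂|·ΔT = 14.1×10⁻⁶ × 43 = 0.0006063.
1/(A₁E₁) + 1/(A₂E₂) = 1/(1525×45×10³) + 1/(325×200×10³) = 2.996×10⁻⁸ N⁻¹.
So P = 0.0006063 / 2.996×10⁻⁸ = 20.24 kN.
σ_{steel} = P/A₂ = 20240/325 = 62.27 MPa, tensile.

σ ≈ 62.3 MPa (tensile)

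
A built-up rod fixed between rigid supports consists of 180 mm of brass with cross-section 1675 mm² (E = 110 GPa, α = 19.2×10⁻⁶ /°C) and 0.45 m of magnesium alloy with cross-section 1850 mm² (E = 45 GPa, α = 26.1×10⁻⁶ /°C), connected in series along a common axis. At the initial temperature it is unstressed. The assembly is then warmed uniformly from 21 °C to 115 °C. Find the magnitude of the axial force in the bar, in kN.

P ≈ 224 kN (compressive)

With the walls removed the bar would change length by δ_free = Σ αᵢΔT Lᵢ = 19.2×10⁻⁶×94×180 + 26.1×10⁻⁶×94×450 = 1.429 mm.
The rigid supports impose zero overall length change; the single axial force P common to all segments must satisfy P Σ Lᵢ/(AᵢEᵢ) = δ_free.
The series flexibility is Σ Lᵢ/(AᵢEᵢ) = 180/(1675×110×10³) + 450/(1850×45×10³) = 6.382×10⁻⁶ mm/N.
So P = 1.429 / 6.382×10⁻⁶ = 223.9 kN, compressive.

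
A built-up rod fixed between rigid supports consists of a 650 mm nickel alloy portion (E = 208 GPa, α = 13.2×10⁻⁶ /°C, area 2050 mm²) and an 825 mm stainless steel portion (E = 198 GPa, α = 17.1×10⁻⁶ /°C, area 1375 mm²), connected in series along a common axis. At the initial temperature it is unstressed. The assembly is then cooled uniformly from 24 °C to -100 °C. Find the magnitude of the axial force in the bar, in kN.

P ≈ 618 kN (tensile)

If the supports were absent, the total length change would be Σ αᵢΔT Lᵢ = 13.2×10⁻⁶×124×650 + 17.1×10⁻⁶×124×825 = 2.813 mm.
The rigid supports impose zero overall length change; the single axial force P common to all segments must satisfy P Σ Lᵢ/(AᵢEᵢ) = δ_free.
Σ Lᵢ/(AᵢEᵢ) = 650/(2050×208×10³) + 825/(1375×198×10³) = 4.555×10⁻⁶ mm/N.
So P = 2.813 / 4.555×10⁻⁶ = 617.7 kN, tensile.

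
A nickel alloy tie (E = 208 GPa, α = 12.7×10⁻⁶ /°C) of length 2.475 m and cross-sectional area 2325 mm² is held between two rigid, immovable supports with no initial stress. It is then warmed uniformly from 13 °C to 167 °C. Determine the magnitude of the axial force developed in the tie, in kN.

The ends cannot move, so σ = EαΔT = 208×10³ × 12.7×10⁻⁶ × 154 = 406.8 MPa.
Then P = σA = 406.8 × 2325 mm² = 945.8 kN, compressive.

P ≈ 946 kN (compressive)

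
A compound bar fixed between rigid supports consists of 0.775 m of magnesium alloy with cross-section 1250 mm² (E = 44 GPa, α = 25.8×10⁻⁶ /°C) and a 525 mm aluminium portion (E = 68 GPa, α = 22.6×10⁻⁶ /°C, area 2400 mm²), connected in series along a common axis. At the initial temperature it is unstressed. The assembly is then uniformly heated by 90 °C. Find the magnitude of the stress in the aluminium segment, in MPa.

Free thermal expansion of the whole bar: Σ αᵢΔT Lᵢ = 25.8×10⁻⁶×90×775 + 22.6×10⁻⁶×90×525 = 2.867 mm.
The walls prevent any net length change, so an axial force P (same in every segment) develops. Compatibility: P · Σ Lᵢ/(AᵢEᵢ) = δ_free.
The series flexibility is Σ Lᵢ/(AᵢEᵢ) = 775/(1250×44×10³) + 525/(2400×68×10³) = 1.731×10⁻⁵ mm/N.
Hence P = δ_free / Σ(L/AE) = 2.867/1.731×10⁻⁵ = 165.7 kN (compressive).
σ_{aluminium} = P / A = 165700 / 2400 = 69.03 MPa.

σ ≈ 69 MPa (compressive)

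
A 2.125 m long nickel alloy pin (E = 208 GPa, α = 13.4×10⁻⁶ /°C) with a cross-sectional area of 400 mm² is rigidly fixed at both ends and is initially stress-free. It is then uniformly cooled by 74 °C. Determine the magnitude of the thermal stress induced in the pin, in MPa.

σ ≈ 206 MPa (tensile)

Because both ends are immovable the net strain is zero, and the suppressed thermal strain is αΔT = 13.4×10⁻⁶ × 74 = 991.6×10⁻⁶.
Hence σ = E·αΔT = 208×10³ × 991.6×10⁻⁶ = 206.3 MPa, tensile.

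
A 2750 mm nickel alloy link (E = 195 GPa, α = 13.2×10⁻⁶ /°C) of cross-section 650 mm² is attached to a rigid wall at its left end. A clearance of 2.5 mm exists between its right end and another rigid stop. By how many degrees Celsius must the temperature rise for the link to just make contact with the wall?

ΔT ≈ 68.9 °C

Contact occurs when the free expansion equals the gap: αΔT L = 2.5 mm.
ΔT = 2.5 / (13.2×10⁻⁶ × 2750) = 68.87 °C.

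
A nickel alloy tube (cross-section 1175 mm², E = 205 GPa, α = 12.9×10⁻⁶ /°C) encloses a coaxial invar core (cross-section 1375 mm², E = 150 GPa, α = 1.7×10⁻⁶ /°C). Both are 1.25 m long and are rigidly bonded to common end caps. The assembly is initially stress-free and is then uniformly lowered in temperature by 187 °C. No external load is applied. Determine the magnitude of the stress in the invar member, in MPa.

σ ≈ 169 MPa (compressive)

Equilibrium of a rigid end plate with no external load gives equal and opposite internal forces ±P in the two members. Since α_{nickel alloy} > α_{invar}, cooling drives the nickel alloy into tension and the invar into compression.
Compatibility of the two members (thermal + elastic change equal): (α₁ − α₂)ΔT = P·[1/(A₁E₁) + 1/(A₂E₂)].
|α₁ − α₂|·ΔT = 11.2×10⁻⁶ × 187 = 0.002094.
1/(A₁E₁) + 1/(A₂E₂) = 1/(1175×205×10³) + 1/(1375×150×10³) = 9×10⁻⁹ N⁻¹.
So P = 0.002094 / 9×10⁻⁹ = 232.7 kN.
σ_{invar} = P/A₂ = 232700/1375 = 169.2 MPa, compressive.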